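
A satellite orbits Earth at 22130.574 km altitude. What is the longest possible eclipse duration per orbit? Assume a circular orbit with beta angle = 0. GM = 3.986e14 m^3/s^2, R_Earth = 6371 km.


r = 28501.5740 km
T = 798.1109 min
Eclipse fraction = arcsin(R_E/r)/pi = arcsin(6371.0000/28501.5740)/pi
= arcsin(0.2235315)/pi = 0.07175856
Eclipse duration = 0.07175856 * 798.1109 = 57.2713 min

57.2713 minutes


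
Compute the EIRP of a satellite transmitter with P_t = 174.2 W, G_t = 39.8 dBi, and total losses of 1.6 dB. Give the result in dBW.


Pt = 174.2 W = 22.4105 dBW
EIRP = Pt_dBW + Gt - losses = 22.4105 + 39.8 - 1.6 = 60.6105 dBW

60.6105 dBW


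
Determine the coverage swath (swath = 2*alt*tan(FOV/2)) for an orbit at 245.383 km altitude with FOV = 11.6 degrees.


FOV = 11.6 deg = 0.2024582 rad
swath = 2 * alt * tan(FOV/2) = 2 * 245.383 * tan(0.1012291)
swath = 2 * 245.383 * 0.1015763
swath = 49.8502 km

49.8502 km


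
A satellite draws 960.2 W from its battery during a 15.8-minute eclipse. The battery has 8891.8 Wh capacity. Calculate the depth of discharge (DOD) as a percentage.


E_used = P * t / 60 = 960.2 * 15.8 / 60 = 252.8527 Wh
DOD = E_used / E_total * 100 = 252.8527 / 8891.8 * 100
DOD = 2.8437 %

2.8437 %


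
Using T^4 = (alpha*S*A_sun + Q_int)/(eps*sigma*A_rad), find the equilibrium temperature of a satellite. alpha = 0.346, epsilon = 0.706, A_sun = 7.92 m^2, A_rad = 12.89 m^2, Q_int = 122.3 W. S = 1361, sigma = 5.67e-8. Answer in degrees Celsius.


Numerator = alpha*S*A_sun + Q_int = 0.346*1361*7.92 + 122.3 = 3851.8755 W
Denominator = eps*sigma*A_rad = 0.706*5.67e-8*12.89 = 5.1598928e-07 W/K^4
T^4 = 7.4650302e+09 K^4
T = 293.9395 K = 20.7895 C

20.7895 degrees Celsius


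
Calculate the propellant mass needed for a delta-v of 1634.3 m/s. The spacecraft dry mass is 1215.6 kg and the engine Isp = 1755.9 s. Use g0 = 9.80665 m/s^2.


ve = Isp * g0 = 1755.9 * 9.80665 = 17219.496735 m/s
mass ratio = exp(dv/ve) = exp(1634.3/17219.496735) = 1.09955973
m_prop = m_dry * (mr - 1) = 1215.6 * (1.09955973 - 1)
m_prop = 121.0248 kg

121.0248 kg


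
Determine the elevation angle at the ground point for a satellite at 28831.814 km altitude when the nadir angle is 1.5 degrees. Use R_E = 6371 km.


r = R_E + alt = 35202.8140 km
Law of sines in the satellite / Earth-center / ground-point triangle:
  sin(nadir)/R_E = sin(90 + el)/r  =>  cos(el) = (r/R_E)*sin(nadir)
cos(el) = (35202.8140 / 6371.0000) * sin(1.5 deg) = 0.1446401
el = arccos(0.1446401) = 81.6836 deg
(Earth-central angle = 90 - nadir - el = 6.8164 deg)

81.6836 degrees


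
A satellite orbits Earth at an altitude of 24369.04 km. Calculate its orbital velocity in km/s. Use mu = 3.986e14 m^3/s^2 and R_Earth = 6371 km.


r = R_E + alt = 6371.0 + 24369.04 = 30740.0400 km = 3.074004e+07 m
v = sqrt(mu/r) = sqrt(3.986e14 / 3.074004e+07) = 3600.9445 m/s = 3.6009 km/s

3.6009 km/s


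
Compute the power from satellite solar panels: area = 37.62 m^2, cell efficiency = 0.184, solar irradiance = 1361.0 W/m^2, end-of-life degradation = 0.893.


P = area * eta * S * degradation
P = 37.62 * 0.184 * 1361.0 * 0.893
P = 8412.9091 W

8412.9091 W


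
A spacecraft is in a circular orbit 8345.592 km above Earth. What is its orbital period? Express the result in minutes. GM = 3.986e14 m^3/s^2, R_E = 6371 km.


r = 14716.5920 km = 1.4716592e+07 m
T = 2*pi*sqrt(r^3/mu) = 2*pi*sqrt(3.1872912e+21 / 3.986e14)
T = 17767.3270 s = 296.1221 min

296.1221 minutes


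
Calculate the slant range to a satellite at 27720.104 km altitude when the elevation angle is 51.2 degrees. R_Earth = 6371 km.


h = 27720.104 km, el = 51.2 deg
d = -R_E*sin(el) + sqrt((R_E*sin(el))^2 + 2*R_E*h + h^2)
d = -6371.0000*sin(0.8936086) + sqrt((6371.0000*0.779338)^2 + 2*6371.0000*27720.104 + 27720.104^2)
d = 28891.3965 km

28891.3965 km


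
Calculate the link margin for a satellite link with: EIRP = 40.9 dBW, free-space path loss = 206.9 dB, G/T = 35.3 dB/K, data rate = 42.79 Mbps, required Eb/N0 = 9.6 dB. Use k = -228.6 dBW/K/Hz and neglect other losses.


C/N0 = EIRP - FSPL + G/T - k = 40.9 - 206.9 + 35.3 - (-228.6)
C/N0 = 97.9000 dB-Hz
R_b = 42.79 Mbps = 4.279e+07 bps -> 10*log10(R_b) = 76.3134 dB-Hz
Eb/N0 = C/N0 - 10*log10(R_b) = 97.9000 - 76.3134 = 21.5866 dB
Margin = Eb/N0 - Eb/N0_req = 21.5866 - 9.6 = 11.9866 dB (link closes)

11.9866 dB


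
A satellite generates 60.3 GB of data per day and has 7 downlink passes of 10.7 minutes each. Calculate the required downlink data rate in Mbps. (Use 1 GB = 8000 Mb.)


total contact time = 7 * 10.7 * 60 = 4494.0000 s
data = 60.3 GB = 482400.0000 Mb
rate = 482400.0000 / 4494.0000 = 107.3431 Mbps

107.3431 Mbps


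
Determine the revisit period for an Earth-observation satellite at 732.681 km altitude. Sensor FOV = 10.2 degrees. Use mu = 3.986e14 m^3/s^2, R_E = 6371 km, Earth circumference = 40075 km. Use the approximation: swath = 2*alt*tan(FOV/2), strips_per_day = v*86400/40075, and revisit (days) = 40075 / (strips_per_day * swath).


swath = 2*732.681*tan(0.08901179) = 130.7801 km
v = sqrt(mu/r) = 7490.7779 m/s = 7.4908 km/s
strips/day = v*86400/40075 = 7.4908*86400/40075 = 16.1498
coverage/day = strips * swath = 16.1498 * 130.7801 = 2112.0720 km
revisit = 40075 / 2112.0720 = 18.9743 days

18.9743 days


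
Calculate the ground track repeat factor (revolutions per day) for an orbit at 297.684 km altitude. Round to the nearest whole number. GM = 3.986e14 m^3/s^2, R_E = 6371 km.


r = 6.668684e+06 m
T = 2*pi*sqrt(r^3/mu) = 5419.6523 s = 90.3275 min
revs/day = 1440 / 90.3275 = 15.9420
Rounded: 16 revolutions per day

16 revolutions per day


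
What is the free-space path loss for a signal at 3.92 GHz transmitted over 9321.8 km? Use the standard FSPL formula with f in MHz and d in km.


f = 3.92 GHz = 3920.0000 MHz
d = 9321.8 km
FSPL = 32.44 + 20*log10(3920.0000) + 20*log10(9321.8)
FSPL = 32.44 + 71.8657 + 79.3900
FSPL = 183.6957 dB

183.6957 dB


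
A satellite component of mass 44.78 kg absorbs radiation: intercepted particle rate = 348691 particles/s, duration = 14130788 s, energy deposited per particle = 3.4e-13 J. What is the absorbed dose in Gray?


Total energy deposited = rate * time * E_per
  = 348691 * 14130788 * 3.4e-13 = 1.6753 J
Dose = E_total / mass = 1.6753 / 44.78
Dose = 0.03741123 Gy

0.0374 Gy


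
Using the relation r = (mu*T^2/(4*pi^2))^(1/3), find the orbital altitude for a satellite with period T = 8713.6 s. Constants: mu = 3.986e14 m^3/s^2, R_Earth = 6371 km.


T = 8713.6 s
r = (mu*T^2/(4*pi^2))^(1/3) = (3.986e14 * 8713.6^2 / (4*pi^2))^(1/3)
r = 9.1521739e+06 m = 9152.1739 km
alt = r - R_E = 9152.1739 - 6371 = 2781.1739 km

2781.1739 km


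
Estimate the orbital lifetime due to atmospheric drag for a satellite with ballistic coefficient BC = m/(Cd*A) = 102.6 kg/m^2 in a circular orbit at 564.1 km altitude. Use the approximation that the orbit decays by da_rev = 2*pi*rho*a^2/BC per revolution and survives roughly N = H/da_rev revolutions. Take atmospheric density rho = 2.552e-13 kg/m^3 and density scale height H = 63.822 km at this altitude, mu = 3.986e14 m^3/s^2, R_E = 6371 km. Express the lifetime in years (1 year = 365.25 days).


a = R_E + alt = 6935.1000 km = 6.9351e+06 m
da_rev = 2*pi*rho*a^2/BC = 2*pi*2.552e-13*(6.9351e+06)^2/102.6 = 0.751655143 m per revolution
N = H/da_rev = 63822.0000 m / 0.751655143 m = 84908.6188 revolutions
P = 2*pi*sqrt(a^3/mu) = 5747.6500 s
lifetime = N*P = 84908.6188 * 5747.6500 = 4.8802502e+08 s = 5648.4377 days
years = 5648.4377 / 365.25 = 15.4646 years

15.4646 years


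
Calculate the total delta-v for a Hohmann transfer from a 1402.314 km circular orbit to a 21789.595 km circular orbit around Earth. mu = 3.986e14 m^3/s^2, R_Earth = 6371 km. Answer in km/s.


r1 = 7773.3140 km = 7.773314e+06 m
r2 = 28160.5950 km = 2.8160595e+07 m
dv1 = sqrt(mu/r1)*(sqrt(2*r2/(r1+r2)) - 1) = 1804.1119 m/s
dv2 = sqrt(mu/r2)*(1 - sqrt(2*r1/(r1+r2))) = 1287.6017 m/s
total dv = |dv1| + |dv2| = 1804.1119 + 1287.6017 = 3091.7137 m/s = 3.0917 km/s

3.0917 km/s


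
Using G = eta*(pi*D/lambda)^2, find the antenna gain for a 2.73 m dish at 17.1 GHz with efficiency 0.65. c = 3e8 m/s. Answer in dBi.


lambda = c/f = 3e8 / 1.71e+10 = 0.01754386 m
G = eta*(pi*D/lambda)^2 = 0.65*(pi*2.73/0.01754386)^2
G = 155341.7193 (linear)
G = 10*log10(155341.7193) = 51.9129 dBi

51.9129 dBi


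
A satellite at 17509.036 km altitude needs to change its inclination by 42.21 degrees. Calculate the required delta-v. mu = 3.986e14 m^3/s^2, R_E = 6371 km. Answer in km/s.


r = 23880.0360 km = 2.3880036e+07 m
V = sqrt(mu/r) = 4085.5559 m/s
di = 42.21 deg = 0.7367035 rad
dV = 2*V*sin(di/2) = 2*4085.5559*sin(0.3683517)
dV = 2942.2394 m/s = 2.9422 km/s

2.9422 km/s


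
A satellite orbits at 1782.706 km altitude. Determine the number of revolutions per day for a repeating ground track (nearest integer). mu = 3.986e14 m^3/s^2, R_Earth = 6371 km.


r = 8.153706e+06 m
T = 2*pi*sqrt(r^3/mu) = 7327.2970 s = 122.1216 min
revs/day = 1440 / 122.1216 = 11.7915
Rounded: 12 revolutions per day

12 revolutions per day


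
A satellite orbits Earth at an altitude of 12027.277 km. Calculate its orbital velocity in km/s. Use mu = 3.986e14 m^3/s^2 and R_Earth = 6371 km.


r = R_E + alt = 6371.0 + 12027.277 = 18398.2770 km = 1.8398277e+07 m
v = sqrt(mu/r) = sqrt(3.986e14 / 1.8398277e+07) = 4654.5754 m/s = 4.6546 km/s

4.6546 km/s


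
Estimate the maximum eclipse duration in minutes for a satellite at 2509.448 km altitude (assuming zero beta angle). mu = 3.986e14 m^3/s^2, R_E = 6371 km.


r = 8880.4480 km
T = 138.8073 min
Eclipse fraction = arcsin(R_E/r)/pi = arcsin(6371.0000/8880.4480)/pi
= arcsin(0.7174188)/pi = 0.2546765
Eclipse duration = 0.2546765 * 138.8073 = 35.3510 min

35.3510 minutes


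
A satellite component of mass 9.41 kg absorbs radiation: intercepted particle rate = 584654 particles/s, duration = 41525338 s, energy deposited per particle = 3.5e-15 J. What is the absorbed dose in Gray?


Total energy deposited = rate * time * E_per
  = 584654 * 41525338 * 3.5e-15 = 0.08497284 J
Dose = E_total / mass = 0.08497284 / 9.41
Dose = 0.009030058 Gy

0.0090 Gy


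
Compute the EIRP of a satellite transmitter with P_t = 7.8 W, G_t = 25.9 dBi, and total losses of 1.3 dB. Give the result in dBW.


Pt = 7.8 W = 8.9209 dBW
EIRP = Pt_dBW + Gt - losses = 8.9209 + 25.9 - 1.3 = 33.5209 dBW

33.5209 dBW


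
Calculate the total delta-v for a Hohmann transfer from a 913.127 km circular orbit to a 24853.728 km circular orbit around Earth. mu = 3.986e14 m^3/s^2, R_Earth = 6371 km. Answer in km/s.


r1 = 7284.1270 km = 7.284127e+06 m
r2 = 31224.7280 km = 3.1224728e+07 m
dv1 = sqrt(mu/r1)*(sqrt(2*r2/(r1+r2)) - 1) = 2022.8689 m/s
dv2 = sqrt(mu/r2)*(1 - sqrt(2*r1/(r1+r2))) = 1375.3170 m/s
total dv = |dv1| + |dv2| = 2022.8689 + 1375.3170 = 3398.1859 m/s = 3.3982 km/s

3.3982 km/s


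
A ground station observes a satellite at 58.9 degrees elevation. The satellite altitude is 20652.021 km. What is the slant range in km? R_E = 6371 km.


h = 20652.021 km, el = 58.9 deg
d = -R_E*sin(el) + sqrt((R_E*sin(el))^2 + 2*R_E*h + h^2)
d = -6371.0000*sin(1.0280) + sqrt((6371.0000*0.8562671)^2 + 2*6371.0000*20652.021 + 20652.021^2)
d = 21366.6179 km

21366.6179 km


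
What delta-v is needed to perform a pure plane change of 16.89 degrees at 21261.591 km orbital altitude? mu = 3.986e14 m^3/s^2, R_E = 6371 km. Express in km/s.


r = 27632.5910 km = 2.7632591e+07 m
V = sqrt(mu/r) = 3798.0252 m/s
di = 16.89 deg = 0.2947861 rad
dV = 2*V*sin(di/2) = 2*3798.0252*sin(0.1473931)
dV = 1115.5556 m/s = 1.1156 km/s

1.1156 km/s


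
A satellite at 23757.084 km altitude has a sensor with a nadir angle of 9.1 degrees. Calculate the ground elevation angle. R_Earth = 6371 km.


r = R_E + alt = 30128.0840 km
Law of sines in the satellite / Earth-center / ground-point triangle:
  sin(nadir)/R_E = sin(90 + el)/r  =>  cos(el) = (r/R_E)*sin(nadir)
cos(el) = (30128.0840 / 6371.0000) * sin(9.1 deg) = 0.7479202
el = arccos(0.7479202) = 41.5895 deg
(Earth-central angle = 90 - nadir - el = 39.3105 deg)

41.5895 degrees


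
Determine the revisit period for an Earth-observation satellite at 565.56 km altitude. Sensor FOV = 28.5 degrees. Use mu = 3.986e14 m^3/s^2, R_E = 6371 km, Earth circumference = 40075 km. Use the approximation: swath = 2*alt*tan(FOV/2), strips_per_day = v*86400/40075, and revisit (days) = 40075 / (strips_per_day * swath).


swath = 2*565.56*tan(0.2487094) = 287.2679 km
v = sqrt(mu/r) = 7580.4777 m/s = 7.5805 km/s
strips/day = v*86400/40075 = 7.5805*86400/40075 = 16.3432
coverage/day = strips * swath = 16.3432 * 287.2679 = 4694.8731 km
revisit = 40075 / 4694.8731 = 8.5359 days

8.5359 days


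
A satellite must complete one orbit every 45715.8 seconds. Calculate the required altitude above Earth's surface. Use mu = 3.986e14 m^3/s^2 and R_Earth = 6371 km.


T = 45715.8 s
r = (mu*T^2/(4*pi^2))^(1/3) = (3.986e14 * 45715.8^2 / (4*pi^2))^(1/3)
r = 2.7633553e+07 m = 27633.5535 km
alt = r - R_E = 27633.5535 - 6371 = 21262.5535 km

21262.5535 km


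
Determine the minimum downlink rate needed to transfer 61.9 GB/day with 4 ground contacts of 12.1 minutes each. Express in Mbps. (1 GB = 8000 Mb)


total contact time = 4 * 12.1 * 60 = 2904.0000 s
data = 61.9 GB = 495200.0000 Mb
rate = 495200.0000 / 2904.0000 = 170.5234 Mbps

170.5234 Mbps


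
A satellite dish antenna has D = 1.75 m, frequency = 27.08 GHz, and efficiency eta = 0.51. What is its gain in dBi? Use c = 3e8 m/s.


lambda = c/f = 3e8 / 2.708e+10 = 0.01107829 m
G = eta*(pi*D/lambda)^2 = 0.51*(pi*1.75/0.01107829)^2
G = 125603.2363 (linear)
G = 10*log10(125603.2363) = 50.9900 dBi

50.9900 dBi


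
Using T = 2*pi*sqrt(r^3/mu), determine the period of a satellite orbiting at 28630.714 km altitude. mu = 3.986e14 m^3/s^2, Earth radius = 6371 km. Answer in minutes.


r = 35001.7140 km = 3.5001714e+07 m
T = 2*pi*sqrt(r^3/mu) = 2*pi*sqrt(4.2881299e+22 / 3.986e14)
T = 65169.6200 s = 1086.1603 min

1086.1603 minutes


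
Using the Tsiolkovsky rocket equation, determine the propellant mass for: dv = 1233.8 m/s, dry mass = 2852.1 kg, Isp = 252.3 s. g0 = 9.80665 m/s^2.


ve = Isp * g0 = 252.3 * 9.80665 = 2474.217795 m/s
mass ratio = exp(dv/ve) = exp(1233.8/2474.217795) = 1.64651783
m_prop = m_dry * (mr - 1) = 2852.1 * (1.64651783 - 1)
m_prop = 1843.9335 kg

1843.9335 kg


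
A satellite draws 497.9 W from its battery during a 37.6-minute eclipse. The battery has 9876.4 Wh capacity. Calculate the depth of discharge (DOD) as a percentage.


E_used = P * t / 60 = 497.9 * 37.6 / 60 = 312.0173 Wh
DOD = E_used / E_total * 100 = 312.0173 / 9876.4 * 100
DOD = 3.1592 %

3.1592 %


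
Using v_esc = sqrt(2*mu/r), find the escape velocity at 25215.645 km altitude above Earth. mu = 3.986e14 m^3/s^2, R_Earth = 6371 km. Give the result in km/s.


r = 6371.0 + 25215.645 = 31586.6450 km = 3.1586645e+07 m
v_esc = sqrt(2*mu/r) = sqrt(2*3.986e14 / 3.1586645e+07)
v_esc = 5023.7948 m/s = 5.0238 km/s

5.0238 km/s


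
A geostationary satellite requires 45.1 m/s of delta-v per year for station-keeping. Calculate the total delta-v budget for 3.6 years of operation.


dV = rate * years = 45.1 * 3.6
dV = 162.3600 m/s

162.3600 m/s


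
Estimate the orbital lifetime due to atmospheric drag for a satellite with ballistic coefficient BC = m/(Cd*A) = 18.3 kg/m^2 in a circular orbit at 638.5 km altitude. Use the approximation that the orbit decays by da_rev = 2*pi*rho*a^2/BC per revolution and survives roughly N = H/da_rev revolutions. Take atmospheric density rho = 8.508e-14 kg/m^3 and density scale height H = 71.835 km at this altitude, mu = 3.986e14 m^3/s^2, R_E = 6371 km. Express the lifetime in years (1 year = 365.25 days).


a = R_E + alt = 7009.5000 km = 7.0095e+06 m
da_rev = 2*pi*rho*a^2/BC = 2*pi*8.508e-14*(7.0095e+06)^2/18.3 = 1.435259 m per revolution
N = H/da_rev = 71835.0000 m / 1.435259 m = 50050.1929 revolutions
P = 2*pi*sqrt(a^3/mu) = 5840.3891 s
lifetime = N*P = 50050.1929 * 5840.3891 = 2.923126e+08 s = 3383.2477 days
years = 3383.2477 / 365.25 = 9.2628 years

9.2628 years


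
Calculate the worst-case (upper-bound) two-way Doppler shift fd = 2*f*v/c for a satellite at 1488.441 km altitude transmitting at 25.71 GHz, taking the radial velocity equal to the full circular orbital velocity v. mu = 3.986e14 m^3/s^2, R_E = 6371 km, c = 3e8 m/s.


r = 7.859441e+06 m
v = sqrt(mu/r) = 7121.5220 m/s (worst-case radial velocity)
f = 25.71 GHz = 2.571e+10 Hz
fd = 2*f*v/c = 2*2.571e+10*7121.5220/3.0e+08
fd = 1.2206289e+06 Hz

1.2206e+06 Hz


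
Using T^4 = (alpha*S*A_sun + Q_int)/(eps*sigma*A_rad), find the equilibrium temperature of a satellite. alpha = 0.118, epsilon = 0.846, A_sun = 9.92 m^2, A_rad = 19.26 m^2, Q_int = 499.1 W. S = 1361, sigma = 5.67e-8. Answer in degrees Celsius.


Numerator = alpha*S*A_sun + Q_int = 0.118*1361*9.92 + 499.1 = 2092.2322 W
Denominator = eps*sigma*A_rad = 0.846*5.67e-8*19.26 = 9.2386753e-07 W/K^4
T^4 = 2.2646452e+09 K^4
T = 218.1474 K = -55.0026 C

-55.0026 degrees Celsius


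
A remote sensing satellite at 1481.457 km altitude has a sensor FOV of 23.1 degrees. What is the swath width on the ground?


FOV = 23.1 deg = 0.4031711 rad
swath = 2 * alt * tan(FOV/2) = 2 * 1481.457 * tan(0.2015855)
swath = 2 * 1481.457 * 0.2043612
swath = 605.5048 km

605.5048 km


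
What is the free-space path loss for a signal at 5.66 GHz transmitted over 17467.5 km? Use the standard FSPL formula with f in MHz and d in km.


f = 5.66 GHz = 5660.0000 MHz
d = 17467.5 km
FSPL = 32.44 + 20*log10(5660.0000) + 20*log10(17467.5)
FSPL = 32.44 + 75.0563 + 84.8446
FSPL = 192.3409 dB

192.3409 dB


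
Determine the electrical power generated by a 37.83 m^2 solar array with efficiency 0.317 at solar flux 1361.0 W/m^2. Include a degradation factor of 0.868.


P = area * eta * S * degradation
P = 37.83 * 0.317 * 1361.0 * 0.868
P = 14166.8552 W

14166.8552 W


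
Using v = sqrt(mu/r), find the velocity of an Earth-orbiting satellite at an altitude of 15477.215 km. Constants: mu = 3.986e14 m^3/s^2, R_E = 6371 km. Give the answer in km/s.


r = R_E + alt = 6371.0 + 15477.215 = 21848.2150 km = 2.1848215e+07 m
v = sqrt(mu/r) = sqrt(3.986e14 / 2.1848215e+07) = 4271.3058 m/s = 4.2713 km/s

4.2713 km/s


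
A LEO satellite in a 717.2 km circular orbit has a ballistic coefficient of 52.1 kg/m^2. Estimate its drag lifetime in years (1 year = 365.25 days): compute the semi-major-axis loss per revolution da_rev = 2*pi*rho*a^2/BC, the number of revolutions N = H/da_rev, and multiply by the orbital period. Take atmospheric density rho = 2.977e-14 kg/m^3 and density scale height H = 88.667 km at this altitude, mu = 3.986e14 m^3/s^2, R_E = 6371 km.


a = R_E + alt = 7088.2000 km = 7.0882e+06 m
da_rev = 2*pi*rho*a^2/BC = 2*pi*2.977e-14*(7.0882e+06)^2/52.1 = 0.180381879 m per revolution
N = H/da_rev = 88667.0000 m / 0.180381879 m = 491551.5940 revolutions
P = 2*pi*sqrt(a^3/mu) = 5939.0252 s
lifetime = N*P = 491551.5940 * 5939.0252 = 2.9193373e+09 s = 33788.6260 days
years = 33788.6260 / 365.25 = 92.5082 years

92.5082 years


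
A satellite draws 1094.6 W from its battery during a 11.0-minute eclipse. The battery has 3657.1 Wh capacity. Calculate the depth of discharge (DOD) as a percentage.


E_used = P * t / 60 = 1094.6 * 11.0 / 60 = 200.6767 Wh
DOD = E_used / E_total * 100 = 200.6767 / 3657.1 * 100
DOD = 5.4873 %

5.4873 %


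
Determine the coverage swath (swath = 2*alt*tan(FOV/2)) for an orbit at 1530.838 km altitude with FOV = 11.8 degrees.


FOV = 11.8 deg = 0.2059489 rad
swath = 2 * alt * tan(FOV/2) = 2 * 1530.838 * tan(0.1029744)
swath = 2 * 1530.838 * 0.1033399
swath = 316.3934 km

316.3934 km


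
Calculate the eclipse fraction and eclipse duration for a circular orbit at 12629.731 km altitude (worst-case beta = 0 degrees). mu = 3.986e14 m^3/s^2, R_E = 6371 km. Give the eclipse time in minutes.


r = 19000.7310 km
T = 434.4256 min
Eclipse fraction = arcsin(R_E/r)/pi = arcsin(6371.0000/19000.7310)/pi
= arcsin(0.3353029)/pi = 0.1088387
Eclipse duration = 0.1088387 * 434.4256 = 47.2823 min

47.2823 minutes


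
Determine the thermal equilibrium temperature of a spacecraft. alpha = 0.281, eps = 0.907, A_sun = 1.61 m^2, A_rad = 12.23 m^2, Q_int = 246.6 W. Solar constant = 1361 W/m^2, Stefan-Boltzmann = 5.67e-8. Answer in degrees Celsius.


Numerator = alpha*S*A_sun + Q_int = 0.281*1361*1.61 + 246.6 = 862.3300 W
Denominator = eps*sigma*A_rad = 0.907*5.67e-8*12.23 = 6.2895099e-07 W/K^4
T^4 = 1.3710607e+09 K^4
T = 192.4262 K = -80.7238 C

-80.7238 degrees Celsius


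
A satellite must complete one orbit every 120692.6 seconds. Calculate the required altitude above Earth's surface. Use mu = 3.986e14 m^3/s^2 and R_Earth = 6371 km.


T = 120692.6 s
r = (mu*T^2/(4*pi^2))^(1/3) = (3.986e14 * 120692.6^2 / (4*pi^2))^(1/3)
r = 5.2785294e+07 m = 52785.2944 km
alt = r - R_E = 52785.2944 - 6371 = 46414.2944 km

46414.2944 km


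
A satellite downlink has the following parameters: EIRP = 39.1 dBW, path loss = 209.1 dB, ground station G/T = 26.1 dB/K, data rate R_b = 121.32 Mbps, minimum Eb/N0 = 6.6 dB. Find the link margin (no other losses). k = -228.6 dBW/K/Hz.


C/N0 = EIRP - FSPL + G/T - k = 39.1 - 209.1 + 26.1 - (-228.6)
C/N0 = 84.7000 dB-Hz
R_b = 121.32 Mbps = 1.2132e+08 bps -> 10*log10(R_b) = 80.8393 dB-Hz
Eb/N0 = C/N0 - 10*log10(R_b) = 84.7000 - 80.8393 = 3.8607 dB
Margin = Eb/N0 - Eb/N0_req = 3.8607 - 6.6 = -2.7393 dB (negative margin: link does not close)

-2.7393 dB


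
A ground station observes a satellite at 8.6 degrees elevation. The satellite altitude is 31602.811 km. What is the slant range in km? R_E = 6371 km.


h = 31602.811 km, el = 8.6 deg
d = -R_E*sin(el) + sqrt((R_E*sin(el))^2 + 2*R_E*h + h^2)
d = -6371.0000*sin(0.1500983) + sqrt((6371.0000*0.1495353)^2 + 2*6371.0000*31602.811 + 31602.811^2)
d = 36494.9845 km

36494.9845 km


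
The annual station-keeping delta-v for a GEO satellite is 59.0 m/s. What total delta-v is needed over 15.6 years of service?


dV = rate * years = 59.0 * 15.6
dV = 920.4000 m/s

920.4000 m/s


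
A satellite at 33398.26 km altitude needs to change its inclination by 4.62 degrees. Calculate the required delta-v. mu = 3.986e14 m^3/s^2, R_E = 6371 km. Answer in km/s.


r = 39769.2600 km = 3.976926e+07 m
V = sqrt(mu/r) = 3165.8832 m/s
di = 4.62 deg = 0.08063421 rad
dV = 2*V*sin(di/2) = 2*3165.8832*sin(0.04031711)
dV = 255.2093 m/s = 0.2552093 km/s

0.2552 km/s


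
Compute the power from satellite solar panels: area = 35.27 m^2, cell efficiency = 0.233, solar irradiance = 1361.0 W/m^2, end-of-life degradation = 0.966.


P = area * eta * S * degradation
P = 35.27 * 0.233 * 1361.0 * 0.966
P = 10804.2999 W

10804.2999 W


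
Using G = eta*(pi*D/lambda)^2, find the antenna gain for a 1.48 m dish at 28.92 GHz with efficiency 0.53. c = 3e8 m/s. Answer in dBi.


lambda = c/f = 3e8 / 2.892e+10 = 0.01037344 m
G = eta*(pi*D/lambda)^2 = 0.53*(pi*1.48/0.01037344)^2
G = 106476.3398 (linear)
G = 10*log10(106476.3398) = 50.2725 dBi

50.2725 dBi


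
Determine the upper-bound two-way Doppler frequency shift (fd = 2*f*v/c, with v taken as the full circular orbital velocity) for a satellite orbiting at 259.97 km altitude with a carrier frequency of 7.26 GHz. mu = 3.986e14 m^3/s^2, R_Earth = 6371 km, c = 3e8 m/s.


r = 6.63097e+06 m
v = sqrt(mu/r) = 7753.1844 m/s (worst-case radial velocity)
f = 7.26 GHz = 7.26e+09 Hz
fd = 2*f*v/c = 2*7.26e+09*7753.1844/3.0e+08
fd = 375254.1270 Hz

375254.1270 Hz


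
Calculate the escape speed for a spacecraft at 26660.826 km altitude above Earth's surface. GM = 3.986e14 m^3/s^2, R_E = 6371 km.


r = 6371.0 + 26660.826 = 33031.8260 km = 3.3031826e+07 m
v_esc = sqrt(2*mu/r) = sqrt(2*3.986e14 / 3.3031826e+07)
v_esc = 4912.6673 m/s = 4.9127 km/s

4.9127 km/s


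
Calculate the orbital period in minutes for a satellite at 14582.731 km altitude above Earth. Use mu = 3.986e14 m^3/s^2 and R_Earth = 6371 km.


r = 20953.7310 km = 2.0953731e+07 m
T = 2*pi*sqrt(r^3/mu) = 2*pi*sqrt(9.1999209e+21 / 3.986e14)
T = 30185.8401 s = 503.0973 min

503.0973 minutes


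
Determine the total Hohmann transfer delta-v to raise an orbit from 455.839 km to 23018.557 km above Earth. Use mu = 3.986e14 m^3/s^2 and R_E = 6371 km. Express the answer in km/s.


r1 = 6826.8390 km = 6.826839e+06 m
r2 = 29389.5570 km = 2.9389557e+07 m
dv1 = sqrt(mu/r1)*(sqrt(2*r2/(r1+r2)) - 1) = 2093.4396 m/s
dv2 = sqrt(mu/r2)*(1 - sqrt(2*r1/(r1+r2))) = 1421.5211 m/s
total dv = |dv1| + |dv2| = 2093.4396 + 1421.5211 = 3514.9607 m/s = 3.5150 km/s

3.5150 km/s


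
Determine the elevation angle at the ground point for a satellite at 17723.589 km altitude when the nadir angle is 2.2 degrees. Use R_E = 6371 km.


r = R_E + alt = 24094.5890 km
Law of sines in the satellite / Earth-center / ground-point triangle:
  sin(nadir)/R_E = sin(90 + el)/r  =>  cos(el) = (r/R_E)*sin(nadir)
cos(el) = (24094.5890 / 6371.0000) * sin(2.2 deg) = 0.1451795
el = arccos(0.1451795) = 81.6523 deg
(Earth-central angle = 90 - nadir - el = 6.1477 deg)

81.6523 degrees


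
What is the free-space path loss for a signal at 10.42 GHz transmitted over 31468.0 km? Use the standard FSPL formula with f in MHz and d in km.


f = 10.42 GHz = 10420.0000 MHz
d = 31468.0 km
FSPL = 32.44 + 20*log10(10420.0000) + 20*log10(31468.0)
FSPL = 32.44 + 80.3574 + 89.9574
FSPL = 202.7547 dB

202.7547 dB


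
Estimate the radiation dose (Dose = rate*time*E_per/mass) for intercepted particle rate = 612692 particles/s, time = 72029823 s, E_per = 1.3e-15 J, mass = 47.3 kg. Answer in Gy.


Total energy deposited = rate * time * E_per
  = 612692 * 72029823 * 1.3e-15 = 0.05737173 J
Dose = E_total / mass = 0.05737173 / 47.3
Dose = 0.001212933 Gy

0.0012 Gy


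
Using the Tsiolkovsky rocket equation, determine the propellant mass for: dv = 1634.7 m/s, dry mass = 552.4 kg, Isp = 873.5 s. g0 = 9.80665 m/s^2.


ve = Isp * g0 = 873.5 * 9.80665 = 8566.108775 m/s
mass ratio = exp(dv/ve) = exp(1634.7/8566.108775) = 1.21025785
m_prop = m_dry * (mr - 1) = 552.4 * (1.21025785 - 1)
m_prop = 116.1464 kg

116.1464 kg


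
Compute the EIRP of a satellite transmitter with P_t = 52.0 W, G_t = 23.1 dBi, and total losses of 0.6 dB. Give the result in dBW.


Pt = 52.0 W = 17.1600 dBW
EIRP = Pt_dBW + Gt - losses = 17.1600 + 23.1 - 0.6 = 39.6600 dBW

39.6600 dBW


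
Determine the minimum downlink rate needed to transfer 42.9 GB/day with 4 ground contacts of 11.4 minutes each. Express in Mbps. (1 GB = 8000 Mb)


total contact time = 4 * 11.4 * 60 = 2736.0000 s
data = 42.9 GB = 343200.0000 Mb
rate = 343200.0000 / 2736.0000 = 125.4386 Mbps

125.4386 Mbps


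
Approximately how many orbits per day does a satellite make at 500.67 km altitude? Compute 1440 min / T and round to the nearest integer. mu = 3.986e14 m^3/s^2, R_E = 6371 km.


r = 6.87167e+06 m
T = 2*pi*sqrt(r^3/mu) = 5668.9766 s = 94.4829 min
revs/day = 1440 / 94.4829 = 15.2408
Rounded: 15 revolutions per day

15 revolutions per day


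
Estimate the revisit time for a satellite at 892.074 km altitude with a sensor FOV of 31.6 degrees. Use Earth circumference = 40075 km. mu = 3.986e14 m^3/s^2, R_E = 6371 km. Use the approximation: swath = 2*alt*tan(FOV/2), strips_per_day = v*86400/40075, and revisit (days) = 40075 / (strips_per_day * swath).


swath = 2*892.074*tan(0.275762) = 504.8630 km
v = sqrt(mu/r) = 7408.1269 m/s = 7.4081 km/s
strips/day = v*86400/40075 = 7.4081*86400/40075 = 15.9716
coverage/day = strips * swath = 15.9716 * 504.8630 = 8063.4735 km
revisit = 40075 / 8063.4735 = 4.9699 days

4.9699 days


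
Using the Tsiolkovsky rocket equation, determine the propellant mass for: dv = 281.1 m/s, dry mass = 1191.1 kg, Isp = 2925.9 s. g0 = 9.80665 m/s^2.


ve = Isp * g0 = 2925.9 * 9.80665 = 28693.277235 m/s
mass ratio = exp(dv/ve) = exp(281.1/28693.277235) = 1.00984486
m_prop = m_dry * (mr - 1) = 1191.1 * (1.00984486 - 1)
m_prop = 11.7262 kg

11.7262 kg


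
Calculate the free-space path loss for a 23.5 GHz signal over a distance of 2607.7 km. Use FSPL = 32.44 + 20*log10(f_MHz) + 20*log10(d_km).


f = 23.5 GHz = 23500.0000 MHz
d = 2607.7 km
FSPL = 32.44 + 20*log10(23500.0000) + 20*log10(2607.7)
FSPL = 32.44 + 87.4214 + 68.3252
FSPL = 188.1865 dB

188.1865 dB


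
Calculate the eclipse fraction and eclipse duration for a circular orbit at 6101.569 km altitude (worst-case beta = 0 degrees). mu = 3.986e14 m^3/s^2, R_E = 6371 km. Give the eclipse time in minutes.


r = 12472.5690 km
T = 231.0435 min
Eclipse fraction = arcsin(R_E/r)/pi = arcsin(6371.0000/12472.5690)/pi
= arcsin(0.5108009)/pi = 0.1706511
Eclipse duration = 0.1706511 * 231.0435 = 39.4278 min

39.4278 minutes


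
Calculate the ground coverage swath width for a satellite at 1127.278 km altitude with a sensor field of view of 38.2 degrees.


FOV = 38.2 deg = 0.6667158 rad
swath = 2 * alt * tan(FOV/2) = 2 * 1127.278 * tan(0.3333579)
swath = 2 * 1127.278 * 0.346281
swath = 780.7100 km

780.7100 km


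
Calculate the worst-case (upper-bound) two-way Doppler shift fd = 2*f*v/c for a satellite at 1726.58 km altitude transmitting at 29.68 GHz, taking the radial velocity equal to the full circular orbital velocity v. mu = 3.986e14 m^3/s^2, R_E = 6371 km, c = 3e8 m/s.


r = 8.09758e+06 m
v = sqrt(mu/r) = 7016.0233 m/s (worst-case radial velocity)
f = 29.68 GHz = 2.968e+10 Hz
fd = 2*f*v/c = 2*2.968e+10*7016.0233/3.0e+08
fd = 1.3882371e+06 Hz

1.3882e+06 Hz


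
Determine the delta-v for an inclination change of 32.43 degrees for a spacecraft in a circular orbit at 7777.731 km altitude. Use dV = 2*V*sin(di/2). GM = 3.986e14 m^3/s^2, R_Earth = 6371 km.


r = 14148.7310 km = 1.4148731e+07 m
V = sqrt(mu/r) = 5307.7432 m/s
di = 32.43 deg = 0.5660103 rad
dV = 2*V*sin(di/2) = 2*5307.7432*sin(0.2830051)
dV = 2964.2950 m/s = 2.9643 km/s

2.9643 km/s


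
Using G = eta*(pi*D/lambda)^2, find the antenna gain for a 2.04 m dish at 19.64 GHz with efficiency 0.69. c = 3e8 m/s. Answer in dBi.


lambda = c/f = 3e8 / 1.964e+10 = 0.01527495 m
G = eta*(pi*D/lambda)^2 = 0.69*(pi*2.04/0.01527495)^2
G = 121464.5732 (linear)
G = 10*log10(121464.5732) = 50.8445 dBi

50.8445 dBi


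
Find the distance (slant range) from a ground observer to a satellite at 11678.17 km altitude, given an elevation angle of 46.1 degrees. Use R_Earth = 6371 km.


h = 11678.17 km, el = 46.1 deg
d = -R_E*sin(el) + sqrt((R_E*sin(el))^2 + 2*R_E*h + h^2)
d = -6371.0000*sin(0.8045968) + sqrt((6371.0000*0.7205511)^2 + 2*6371.0000*11678.17 + 11678.17^2)
d = 12909.5629 km

12909.5629 km


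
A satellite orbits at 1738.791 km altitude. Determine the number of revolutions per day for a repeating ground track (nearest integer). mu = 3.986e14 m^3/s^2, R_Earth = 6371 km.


r = 8.109791e+06 m
T = 2*pi*sqrt(r^3/mu) = 7268.1807 s = 121.1363 min
revs/day = 1440 / 121.1363 = 11.8874
Rounded: 12 revolutions per day

12 revolutions per day


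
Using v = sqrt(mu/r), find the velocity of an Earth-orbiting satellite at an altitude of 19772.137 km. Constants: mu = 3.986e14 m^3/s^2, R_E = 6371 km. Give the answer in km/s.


r = R_E + alt = 6371.0 + 19772.137 = 26143.1370 km = 2.6143137e+07 m
v = sqrt(mu/r) = sqrt(3.986e14 / 2.6143137e+07) = 3904.7191 m/s = 3.9047 km/s

3.9047 km/s


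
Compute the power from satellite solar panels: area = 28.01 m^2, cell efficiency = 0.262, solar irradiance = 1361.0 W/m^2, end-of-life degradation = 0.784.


P = area * eta * S * degradation
P = 28.01 * 0.262 * 1361.0 * 0.784
P = 7830.4837 W

7830.4837 W


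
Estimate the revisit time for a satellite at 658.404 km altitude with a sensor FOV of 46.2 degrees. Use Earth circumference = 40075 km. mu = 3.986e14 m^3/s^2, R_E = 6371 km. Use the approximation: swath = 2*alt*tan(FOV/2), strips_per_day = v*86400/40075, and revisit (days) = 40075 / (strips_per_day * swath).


swath = 2*658.404*tan(0.4031711) = 561.6662 km
v = sqrt(mu/r) = 7530.2500 m/s = 7.5303 km/s
strips/day = v*86400/40075 = 7.5303*86400/40075 = 16.2349
coverage/day = strips * swath = 16.2349 * 561.6662 = 9118.5945 km
revisit = 40075 / 9118.5945 = 4.3949 days

4.3949 days


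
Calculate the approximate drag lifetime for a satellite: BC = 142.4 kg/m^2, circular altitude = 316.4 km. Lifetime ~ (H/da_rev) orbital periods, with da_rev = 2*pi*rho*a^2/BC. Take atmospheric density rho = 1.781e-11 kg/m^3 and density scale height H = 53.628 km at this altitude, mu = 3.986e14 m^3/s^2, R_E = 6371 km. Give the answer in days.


a = R_E + alt = 6687.4000 km = 6.6874e+06 m
da_rev = 2*pi*rho*a^2/BC = 2*pi*1.781e-11*(6.6874e+06)^2/142.4 = 35.143774 m per revolution
N = H/da_rev = 53628.0000 m / 35.143774 m = 1525.9602 revolutions
P = 2*pi*sqrt(a^3/mu) = 5442.4841 s
lifetime = N*P = 1525.9602 * 5442.4841 = 8.3050141e+06 s = 96.1228 days

96.1228 days


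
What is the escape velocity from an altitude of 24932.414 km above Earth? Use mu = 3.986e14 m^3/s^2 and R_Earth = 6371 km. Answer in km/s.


r = 6371.0 + 24932.414 = 31303.4140 km = 3.1303414e+07 m
v_esc = sqrt(2*mu/r) = sqrt(2*3.986e14 / 3.1303414e+07)
v_esc = 5046.4711 m/s = 5.0465 km/s

5.0465 km/s


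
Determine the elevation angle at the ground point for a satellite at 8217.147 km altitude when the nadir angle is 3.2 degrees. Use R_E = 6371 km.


r = R_E + alt = 14588.1470 km
Law of sines in the satellite / Earth-center / ground-point triangle:
  sin(nadir)/R_E = sin(90 + el)/r  =>  cos(el) = (r/R_E)*sin(nadir)
cos(el) = (14588.1470 / 6371.0000) * sin(3.2 deg) = 0.1278186
el = arccos(0.1278186) = 82.6564 deg
(Earth-central angle = 90 - nadir - el = 4.1436 deg)

82.6564 degrees


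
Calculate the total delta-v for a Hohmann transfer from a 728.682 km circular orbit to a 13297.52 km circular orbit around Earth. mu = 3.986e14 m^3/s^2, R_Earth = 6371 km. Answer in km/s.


r1 = 7099.6820 km = 7.099682e+06 m
r2 = 19668.5200 km = 1.966852e+07 m
dv1 = sqrt(mu/r1)*(sqrt(2*r2/(r1+r2)) - 1) = 1590.3454 m/s
dv2 = sqrt(mu/r2)*(1 - sqrt(2*r1/(r1+r2))) = 1223.0198 m/s
total dv = |dv1| + |dv2| = 1590.3454 + 1223.0198 = 2813.3651 m/s = 2.8134 km/s

2.8134 km/s


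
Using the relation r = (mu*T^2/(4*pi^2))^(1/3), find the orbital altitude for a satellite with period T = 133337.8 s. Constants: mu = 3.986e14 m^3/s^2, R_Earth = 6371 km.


T = 133337.8 s
r = (mu*T^2/(4*pi^2))^(1/3) = (3.986e14 * 133337.8^2 / (4*pi^2))^(1/3)
r = 5.6410685e+07 m = 56410.6853 km
alt = r - R_E = 56410.6853 - 6371 = 50039.6853 km

50039.6853 km


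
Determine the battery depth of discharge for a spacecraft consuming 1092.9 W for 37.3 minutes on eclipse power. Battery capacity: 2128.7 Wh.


E_used = P * t / 60 = 1092.9 * 37.3 / 60 = 679.4195 Wh
DOD = E_used / E_total * 100 = 679.4195 / 2128.7 * 100
DOD = 31.9171 %

31.9171 %


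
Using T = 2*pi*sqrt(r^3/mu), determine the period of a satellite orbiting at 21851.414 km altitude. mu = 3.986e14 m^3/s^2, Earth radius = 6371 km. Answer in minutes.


r = 28222.4140 km = 2.8222414e+07 m
T = 2*pi*sqrt(r^3/mu) = 2*pi*sqrt(2.2479284e+22 / 3.986e14)
T = 47184.8370 s = 786.4139 min

786.4139 minutes


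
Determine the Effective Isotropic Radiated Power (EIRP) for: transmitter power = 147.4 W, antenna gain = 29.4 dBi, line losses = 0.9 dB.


Pt = 147.4 W = 21.6850 dBW
EIRP = Pt_dBW + Gt - losses = 21.6850 + 29.4 - 0.9 = 50.1850 dBW

50.1850 dBW


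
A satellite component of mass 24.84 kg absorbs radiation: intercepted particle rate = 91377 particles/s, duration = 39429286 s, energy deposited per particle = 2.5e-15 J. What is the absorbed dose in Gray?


Total energy deposited = rate * time * E_per
  = 91377 * 39429286 * 2.5e-15 = 0.009007325 J
Dose = E_total / mass = 0.009007325 / 24.84
Dose = 3.6261371e-04 Gy

3.6261e-04 Gy


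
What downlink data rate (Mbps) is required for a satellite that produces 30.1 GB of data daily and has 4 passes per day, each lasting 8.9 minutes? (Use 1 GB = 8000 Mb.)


total contact time = 4 * 8.9 * 60 = 2136.0000 s
data = 30.1 GB = 240800.0000 Mb
rate = 240800.0000 / 2136.0000 = 112.7341 Mbps

112.7341 Mbps


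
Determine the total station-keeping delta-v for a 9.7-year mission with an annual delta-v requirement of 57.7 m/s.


dV = rate * years = 57.7 * 9.7
dV = 559.6900 m/s

559.6900 m/s


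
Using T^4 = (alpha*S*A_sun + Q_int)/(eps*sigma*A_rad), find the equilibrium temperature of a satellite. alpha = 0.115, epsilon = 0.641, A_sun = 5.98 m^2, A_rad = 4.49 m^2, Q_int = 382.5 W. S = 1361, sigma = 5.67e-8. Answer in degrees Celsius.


Numerator = alpha*S*A_sun + Q_int = 0.115*1361*5.98 + 382.5 = 1318.4597 W
Denominator = eps*sigma*A_rad = 0.641*5.67e-8*4.49 = 1.631877e-07 W/K^4
T^4 = 8.079406e+09 K^4
T = 299.8091 K = 26.6591 C

26.6591 degrees Celsius


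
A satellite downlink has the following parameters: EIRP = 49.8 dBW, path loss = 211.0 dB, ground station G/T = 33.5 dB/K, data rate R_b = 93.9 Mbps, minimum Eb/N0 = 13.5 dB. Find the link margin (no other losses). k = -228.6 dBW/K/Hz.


C/N0 = EIRP - FSPL + G/T - k = 49.8 - 211.0 + 33.5 - (-228.6)
C/N0 = 100.9000 dB-Hz
R_b = 93.9 Mbps = 9.39e+07 bps -> 10*log10(R_b) = 79.7267 dB-Hz
Eb/N0 = C/N0 - 10*log10(R_b) = 100.9000 - 79.7267 = 21.1733 dB
Margin = Eb/N0 - Eb/N0_req = 21.1733 - 13.5 = 7.6733 dB (link closes)

7.6733 dB


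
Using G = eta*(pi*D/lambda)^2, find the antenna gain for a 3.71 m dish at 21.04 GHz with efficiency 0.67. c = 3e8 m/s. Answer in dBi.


lambda = c/f = 3e8 / 2.104e+10 = 0.01425856 m
G = eta*(pi*D/lambda)^2 = 0.67*(pi*3.71/0.01425856)^2
G = 447683.7481 (linear)
G = 10*log10(447683.7481) = 56.5097 dBi

56.5097 dBi


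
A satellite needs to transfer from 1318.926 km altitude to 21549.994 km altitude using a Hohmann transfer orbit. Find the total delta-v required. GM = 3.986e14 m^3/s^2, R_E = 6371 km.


r1 = 7689.9260 km = 7.689926e+06 m
r2 = 27920.9940 km = 2.7920994e+07 m
dv1 = sqrt(mu/r1)*(sqrt(2*r2/(r1+r2)) - 1) = 1816.0500 m/s
dv2 = sqrt(mu/r2)*(1 - sqrt(2*r1/(r1+r2))) = 1295.2962 m/s
total dv = |dv1| + |dv2| = 1816.0500 + 1295.2962 = 3111.3462 m/s = 3.1113 km/s

3.1113 km/s


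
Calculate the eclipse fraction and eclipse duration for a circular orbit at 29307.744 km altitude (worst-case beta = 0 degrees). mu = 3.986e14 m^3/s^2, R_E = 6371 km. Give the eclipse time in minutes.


r = 35678.7440 km
T = 1117.8263 min
Eclipse fraction = arcsin(R_E/r)/pi = arcsin(6371.0000/35678.7440)/pi
= arcsin(0.1785657)/pi = 0.05714571
Eclipse duration = 0.05714571 * 1117.8263 = 63.8790 min

63.8790 minutes


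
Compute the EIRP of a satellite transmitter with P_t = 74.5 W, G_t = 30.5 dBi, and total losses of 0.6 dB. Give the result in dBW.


Pt = 74.5 W = 18.7216 dBW
EIRP = Pt_dBW + Gt - losses = 18.7216 + 30.5 - 0.6 = 48.6216 dBW

48.6216 dBW


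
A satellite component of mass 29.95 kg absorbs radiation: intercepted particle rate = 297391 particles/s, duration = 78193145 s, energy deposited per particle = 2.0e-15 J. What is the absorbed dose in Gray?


Total energy deposited = rate * time * E_per
  = 297391 * 78193145 * 2.0e-15 = 0.04650788 J
Dose = E_total / mass = 0.04650788 / 29.95
Dose = 0.001552851 Gy

0.0016 Gy


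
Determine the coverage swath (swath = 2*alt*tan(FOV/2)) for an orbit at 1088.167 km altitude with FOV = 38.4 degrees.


FOV = 38.4 deg = 0.6702064 rad
swath = 2 * alt * tan(FOV/2) = 2 * 1088.167 * tan(0.3351032)
swath = 2 * 1088.167 * 0.3482368
swath = 757.8797 km

757.8797 km


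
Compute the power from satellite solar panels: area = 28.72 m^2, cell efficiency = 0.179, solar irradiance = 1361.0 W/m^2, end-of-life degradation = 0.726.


P = area * eta * S * degradation
P = 28.72 * 0.179 * 1361.0 * 0.726
P = 5079.6316 W

5079.6316 W


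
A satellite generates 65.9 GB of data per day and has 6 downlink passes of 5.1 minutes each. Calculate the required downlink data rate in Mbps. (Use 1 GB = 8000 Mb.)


total contact time = 6 * 5.1 * 60 = 1836.0000 s
data = 65.9 GB = 527200.0000 Mb
rate = 527200.0000 / 1836.0000 = 287.1460 Mbps

287.1460 Mbps
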